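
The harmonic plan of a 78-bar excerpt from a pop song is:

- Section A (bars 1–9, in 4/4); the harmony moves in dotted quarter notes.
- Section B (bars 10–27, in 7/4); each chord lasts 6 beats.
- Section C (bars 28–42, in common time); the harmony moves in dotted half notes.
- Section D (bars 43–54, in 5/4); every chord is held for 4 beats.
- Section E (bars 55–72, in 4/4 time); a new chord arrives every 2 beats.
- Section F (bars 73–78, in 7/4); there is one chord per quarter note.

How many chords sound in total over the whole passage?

A: 9 bars × 4 beats = 36 beats; 1.5 beats/chord → 24 chords.
B: 18 bars × 7 beats = 126 beats; 6 beats/chord → 21 chords.
C: 15 bars × 4 beats = 60 beats; 3 beats/chord → 20 chords.
D: 12 bars × 5 beats = 60 beats; 4 beats/chord → 15 chords.
E: 18 bars × 4 beats = 72 beats; 2 beats/chord → 36 chords.
F: 6 bars × 7 beats = 42 beats; 1 beat/chord → 42 chords.
Total: 24 + 21 + 20 + 15 + 36 + 42 = 158.

158 chords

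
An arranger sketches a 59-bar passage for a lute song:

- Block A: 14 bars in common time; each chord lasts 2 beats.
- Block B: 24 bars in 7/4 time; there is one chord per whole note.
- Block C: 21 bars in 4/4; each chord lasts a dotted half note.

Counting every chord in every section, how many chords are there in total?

A: 14 bars × 4 beats = 56 beats; 2 beats/chord → 28 chords.
B: 24 bars × 7 beats = 168 beats; 4 beats/chord → 42 chords.
C: 21 bars × 4 beats = 84 beats; 3 beats/chord → 28 chords.
Total: 28 + 42 + 28 = 98.

98 chords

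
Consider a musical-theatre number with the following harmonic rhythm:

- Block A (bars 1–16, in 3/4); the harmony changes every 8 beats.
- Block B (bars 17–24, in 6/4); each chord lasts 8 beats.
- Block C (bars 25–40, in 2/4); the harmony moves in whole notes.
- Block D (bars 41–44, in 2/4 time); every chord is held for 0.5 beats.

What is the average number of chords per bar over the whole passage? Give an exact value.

A: 16 × 3 = 48 beats ÷ 8 = 6 chords.
B: 8 × 6 = 48 beats ÷ 8 = 6 chords.
C: 16 × 2 = 32 beats ÷ 4 = 8 chords.
D: 4 × 2 = 8 beats ÷ 0.5 = 16 chords.
Overall: 36 chords over 44 bars → 36/44 = 9/11 chords per bar.

9/11 chords per bar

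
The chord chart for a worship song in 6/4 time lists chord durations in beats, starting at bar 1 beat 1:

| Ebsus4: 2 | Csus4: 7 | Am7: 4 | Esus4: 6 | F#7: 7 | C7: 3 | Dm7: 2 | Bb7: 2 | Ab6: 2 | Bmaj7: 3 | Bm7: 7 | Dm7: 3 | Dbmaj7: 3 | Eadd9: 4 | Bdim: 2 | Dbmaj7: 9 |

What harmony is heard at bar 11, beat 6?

Beat 6 of bar 11 is beat (11−1)×6 + 6 = 66 overall.
Running totals: Ebsus4 ends at 2, Csus4 ends at 9, Am7 ends at 13, Esus4 ends at 19, F#7 ends at 26, C7 ends at 29, Dm7 ends at 31, Bb7 ends at 33, Ab6 ends at 35, Bmaj7 ends at 38, Bm7 ends at 45, Dm7 ends at 48, Dbmaj7 ends at 51, Eadd9 ends at 55, Bdim ends at 57, Dbmaj7 ends at 66.
Beat 66 falls within Dbmaj7.

Dbmaj7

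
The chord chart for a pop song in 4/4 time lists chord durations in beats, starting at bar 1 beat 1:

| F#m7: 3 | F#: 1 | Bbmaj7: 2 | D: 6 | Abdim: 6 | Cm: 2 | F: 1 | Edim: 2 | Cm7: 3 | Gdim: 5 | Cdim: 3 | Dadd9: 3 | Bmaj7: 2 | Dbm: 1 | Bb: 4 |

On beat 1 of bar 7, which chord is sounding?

Beat 1 of bar 7 is beat (7−1)×4 + 1 = 25 overall.
Running totals: F#m7 ends at 3, F# ends at 4, Bbmaj7 ends at 6, D ends at 12, Abdim ends at 18, Cm ends at 20, F ends at 21, Edim ends at 23, Cm7 ends at 26.
Beat 25 falls within Cm7.

Cm7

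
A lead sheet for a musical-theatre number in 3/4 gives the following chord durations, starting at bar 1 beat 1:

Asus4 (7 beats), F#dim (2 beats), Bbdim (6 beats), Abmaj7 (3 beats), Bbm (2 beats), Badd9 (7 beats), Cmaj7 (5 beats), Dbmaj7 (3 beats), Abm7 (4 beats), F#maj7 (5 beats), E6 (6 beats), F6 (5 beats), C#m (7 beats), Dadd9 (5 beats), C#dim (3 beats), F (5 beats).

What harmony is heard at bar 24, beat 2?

F

Beat 2 of bar 24 is beat (24−1)×3 + 2 = 71 overall.
Running totals: Asus4 ends at 7, F#dim ends at 9, Bbdim ends at 15, Abmaj7 ends at 18, Bbm ends at 20, Badd9 ends at 27, Cmaj7 ends at 32, Dbmaj7 ends at 35, Abm7 ends at 39, F#maj7 ends at 44, E6 ends at 50, F6 ends at 55, C#m ends at 62, Dadd9 ends at 67, C#dim ends at 70, F ends at 75.
Beat 71 falls within F.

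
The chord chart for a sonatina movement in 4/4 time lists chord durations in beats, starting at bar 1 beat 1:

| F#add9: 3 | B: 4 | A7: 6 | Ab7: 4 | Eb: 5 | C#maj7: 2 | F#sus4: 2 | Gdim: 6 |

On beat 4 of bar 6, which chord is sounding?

C#maj7

Beat 4 of bar 6 is beat (6−1)×4 + 4 = 24 overall.
Running totals: F#add9 ends at 3, B ends at 7, A7 ends at 13, Ab7 ends at 17, Eb ends at 22, C#maj7 ends at 24.
Beat 24 falls within C#maj7.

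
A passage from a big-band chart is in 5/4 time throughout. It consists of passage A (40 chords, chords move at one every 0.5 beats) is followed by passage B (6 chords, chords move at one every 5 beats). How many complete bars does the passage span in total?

A: 40 × 0.5 = 20 beats = 4 bars.
B: 6 × 5 = 30 beats = 6 bars.
Total: 4 + 6 = 10 bars.

10 bars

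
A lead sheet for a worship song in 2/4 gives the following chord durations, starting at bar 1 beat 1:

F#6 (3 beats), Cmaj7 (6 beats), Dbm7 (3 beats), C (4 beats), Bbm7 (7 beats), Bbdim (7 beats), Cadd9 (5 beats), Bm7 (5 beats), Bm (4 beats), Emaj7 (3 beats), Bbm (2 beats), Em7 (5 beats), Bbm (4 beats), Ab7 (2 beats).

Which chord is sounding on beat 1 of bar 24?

Emaj7

Beat 1 of bar 24 is beat (24−1)×2 + 1 = 47 overall.
Running totals: F#6 ends at 3, Cmaj7 ends at 9, Dbm7 ends at 12, C ends at 16, Bbm7 ends at 23, Bbdim ends at 30, Cadd9 ends at 35, Bm7 ends at 40, Bm ends at 44, Emaj7 ends at 47.
Beat 47 falls within Emaj7.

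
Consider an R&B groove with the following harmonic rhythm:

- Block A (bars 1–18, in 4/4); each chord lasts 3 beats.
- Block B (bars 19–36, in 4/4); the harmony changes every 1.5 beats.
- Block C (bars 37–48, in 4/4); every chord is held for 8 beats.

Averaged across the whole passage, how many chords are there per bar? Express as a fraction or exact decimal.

1.625 chords per bar

A: 18 bars of 4 beats is 72 beats; at 3 beats each that's 24 chords.
B: 18 bars of 4 beats is 72 beats; at 1.5 beats each that's 48 chords.
C: 12 bars of 4 beats is 48 beats; at 8 beats each that's 6 chords.
Overall: 78 chords over 48 bars → 78/48 = 1.625 chords per bar.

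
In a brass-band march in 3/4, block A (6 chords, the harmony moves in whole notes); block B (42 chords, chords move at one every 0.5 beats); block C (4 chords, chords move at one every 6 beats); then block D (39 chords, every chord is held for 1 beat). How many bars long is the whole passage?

36 bars

A: 6 × 4 = 24 beats = 8 bars.
B: 42 × 0.5 = 21 beats = 7 bars.
C: 4 × 6 = 24 beats = 8 bars.
D: 39 × 1 = 39 beats = 13 bars.
Total: 8 + 7 + 8 + 13 = 36 bars.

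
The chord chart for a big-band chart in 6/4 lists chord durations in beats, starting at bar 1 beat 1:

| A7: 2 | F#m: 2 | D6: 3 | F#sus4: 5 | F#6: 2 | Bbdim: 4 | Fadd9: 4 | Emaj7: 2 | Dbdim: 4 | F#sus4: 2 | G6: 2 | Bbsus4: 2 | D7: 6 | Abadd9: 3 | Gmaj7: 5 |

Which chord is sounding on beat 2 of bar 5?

Dbdim

Beat 2 of bar 5 is beat (5−1)×6 + 2 = 26 overall.
Running totals: A7 ends at 2, F#m ends at 4, D6 ends at 7, F#sus4 ends at 12, F#6 ends at 14, Bbdim ends at 18, Fadd9 ends at 22, Emaj7 ends at 24, Dbdim ends at 28.
Beat 26 falls within Dbdim.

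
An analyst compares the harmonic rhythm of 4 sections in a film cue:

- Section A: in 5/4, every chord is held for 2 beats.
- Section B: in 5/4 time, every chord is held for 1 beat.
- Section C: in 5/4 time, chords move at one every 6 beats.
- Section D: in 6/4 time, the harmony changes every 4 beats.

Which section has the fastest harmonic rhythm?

Section B

A: each chord is 2 beats in 5/4, so 2.5 per bar.
B: each chord is 1 beat in 5/4, so 5 per bar.
C: each chord is 6 beats in 5/4, so 5/6 per bar.
D: each chord is 4 beats in 6/4, so 1.5 per bar.
Fastest is B at 5 chords/bar.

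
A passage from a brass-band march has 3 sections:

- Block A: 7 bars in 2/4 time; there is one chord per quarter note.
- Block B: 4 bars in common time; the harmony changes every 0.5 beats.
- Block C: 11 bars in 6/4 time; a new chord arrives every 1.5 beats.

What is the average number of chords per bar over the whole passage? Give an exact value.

45/11 chords per bar

A: 7 × 2 = 14 beats ÷ 1 = 14 chords.
B: 4 × 4 = 16 beats ÷ 0.5 = 32 chords.
C: 11 × 6 = 66 beats ÷ 1.5 = 44 chords.
Overall: 90 chords over 22 bars → 90/22 = 45/11 chords per bar.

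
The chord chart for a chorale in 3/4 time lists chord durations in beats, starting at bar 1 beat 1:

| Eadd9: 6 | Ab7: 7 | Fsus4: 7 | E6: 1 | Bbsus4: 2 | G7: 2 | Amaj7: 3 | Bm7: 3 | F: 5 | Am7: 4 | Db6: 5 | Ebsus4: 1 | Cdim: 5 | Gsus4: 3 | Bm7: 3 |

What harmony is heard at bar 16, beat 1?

Ebsus4

Beat 1 of bar 16 is beat (16−1)×3 + 1 = 46 overall.
Running totals: Eadd9 ends at 6, Ab7 ends at 13, Fsus4 ends at 20, E6 ends at 21, Bbsus4 ends at 23, G7 ends at 25, Amaj7 ends at 28, Bm7 ends at 31, F ends at 36, Am7 ends at 40, Db6 ends at 45, Ebsus4 ends at 46.
Beat 46 falls within Ebsus4.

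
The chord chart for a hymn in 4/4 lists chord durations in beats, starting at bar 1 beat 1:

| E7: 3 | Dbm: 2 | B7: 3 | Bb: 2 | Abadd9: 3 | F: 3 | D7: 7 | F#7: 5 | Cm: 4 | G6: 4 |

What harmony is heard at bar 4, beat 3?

F

Beat 3 of bar 4 is beat (4−1)×4 + 3 = 15 overall.
Running totals: E7 ends at 3, Dbm ends at 5, B7 ends at 8, Bb ends at 10, Abadd9 ends at 13, F ends at 16.
Beat 15 falls within F.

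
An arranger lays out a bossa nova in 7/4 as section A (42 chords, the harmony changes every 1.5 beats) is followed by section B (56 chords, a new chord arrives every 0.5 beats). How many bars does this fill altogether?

A: 42 × 1.5 = 63 beats = 9 bars.
B: 56 × 0.5 = 28 beats = 4 bars.
Total: 9 + 4 = 13 bars.

13 bars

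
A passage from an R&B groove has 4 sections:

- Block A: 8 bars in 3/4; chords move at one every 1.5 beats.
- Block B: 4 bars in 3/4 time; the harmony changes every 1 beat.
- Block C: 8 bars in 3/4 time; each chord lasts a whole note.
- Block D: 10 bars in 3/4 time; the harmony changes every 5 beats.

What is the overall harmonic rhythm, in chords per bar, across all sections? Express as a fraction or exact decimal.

A: 8 × 3 = 24 beats ÷ 1.5 = 16 chords.
B: 4 × 3 = 12 beats ÷ 1 = 12 chords.
C: 8 × 3 = 24 beats ÷ 4 = 6 chords.
D: 10 × 3 = 30 beats ÷ 5 = 6 chords.
Overall: 40 chords over 30 bars → 40/30 = 4/3 chords per bar.

4/3 chords per bar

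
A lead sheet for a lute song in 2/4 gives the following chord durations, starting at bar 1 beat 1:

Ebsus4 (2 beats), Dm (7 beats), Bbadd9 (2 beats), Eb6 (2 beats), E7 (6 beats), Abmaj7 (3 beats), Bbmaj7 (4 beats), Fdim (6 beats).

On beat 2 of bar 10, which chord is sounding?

Beat 2 of bar 10 is beat (10−1)×2 + 2 = 20 overall.
Running totals: Ebsus4 ends at 2, Dm ends at 9, Bbadd9 ends at 11, Eb6 ends at 13, E7 ends at 19, Abmaj7 ends at 22.
Beat 20 falls within Abmaj7.

Abmaj7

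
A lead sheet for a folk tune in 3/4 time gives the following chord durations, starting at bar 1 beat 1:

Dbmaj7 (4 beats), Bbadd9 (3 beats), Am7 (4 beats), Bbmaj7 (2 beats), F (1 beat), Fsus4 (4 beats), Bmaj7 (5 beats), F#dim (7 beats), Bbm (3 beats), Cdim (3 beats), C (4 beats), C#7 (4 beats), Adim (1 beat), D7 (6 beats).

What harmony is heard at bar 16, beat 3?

D7

Beat 3 of bar 16 is beat (16−1)×3 + 3 = 48 overall.
Running totals: Dbmaj7 ends at 4, Bbadd9 ends at 7, Am7 ends at 11, Bbmaj7 ends at 13, F ends at 14, Fsus4 ends at 18, Bmaj7 ends at 23, F#dim ends at 30, Bbm ends at 33, Cdim ends at 36, C ends at 40, C#7 ends at 44, Adim ends at 45, D7 ends at 51.
Beat 48 falls within D7.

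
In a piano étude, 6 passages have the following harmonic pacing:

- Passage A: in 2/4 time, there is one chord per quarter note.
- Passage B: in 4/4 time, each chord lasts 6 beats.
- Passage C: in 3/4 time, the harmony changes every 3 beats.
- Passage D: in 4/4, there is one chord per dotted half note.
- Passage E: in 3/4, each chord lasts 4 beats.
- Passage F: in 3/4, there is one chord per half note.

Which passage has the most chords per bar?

Passage A

A: each chord is 1 beat in 2/4, so 2 per bar.
B: each chord is 6 beats in 4/4, so 2/3 per bar.
C: each chord is 3 beats in 3/4, so 1 per bar.
D: each chord is 3 beats in 4/4, so 4/3 per bar.
E: each chord is 4 beats in 3/4, so 0.75 per bar.
F: each chord is 2 beats in 3/4, so 1.5 per bar.
Fastest is A at 2 chords/bar.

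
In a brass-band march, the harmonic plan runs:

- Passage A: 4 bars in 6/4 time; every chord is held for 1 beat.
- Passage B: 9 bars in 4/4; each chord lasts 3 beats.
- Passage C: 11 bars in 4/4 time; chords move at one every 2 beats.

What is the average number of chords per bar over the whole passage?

A: 4 × 6 = 24 beats ÷ 1 = 24 chords.
B: 9 × 4 = 36 beats ÷ 3 = 12 chords.
C: 11 × 4 = 44 beats ÷ 2 = 22 chords.
Overall: 58 chords over 24 bars → 58/24 = 29/12 chords per bar.

29/12 chords per bar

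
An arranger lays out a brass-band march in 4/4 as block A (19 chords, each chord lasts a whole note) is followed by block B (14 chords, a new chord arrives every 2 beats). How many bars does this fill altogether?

A: 19 × 4 = 76 beats = 19 bars.
B: 14 × 2 = 28 beats = 7 bars.
Total: 19 + 7 = 26 bars.

26 bars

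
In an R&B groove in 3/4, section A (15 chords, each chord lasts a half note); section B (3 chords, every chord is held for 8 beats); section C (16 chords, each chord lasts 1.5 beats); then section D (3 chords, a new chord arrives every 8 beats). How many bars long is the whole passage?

A: 15 × 2 = 30 beats = 10 bars.
B: 3 × 8 = 24 beats = 8 bars.
C: 16 × 1.5 = 24 beats = 8 bars.
D: 3 × 8 = 24 beats = 8 bars.
Total: 10 + 8 + 8 + 8 = 34 bars.

34 bars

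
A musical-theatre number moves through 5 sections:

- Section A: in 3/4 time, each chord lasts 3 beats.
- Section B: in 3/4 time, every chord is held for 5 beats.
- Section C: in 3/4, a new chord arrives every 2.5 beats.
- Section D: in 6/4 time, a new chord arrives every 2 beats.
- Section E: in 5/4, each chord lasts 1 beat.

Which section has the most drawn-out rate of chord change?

Section B

A: 3/3 = 1 chord/bar.
B: 3/5 = 0.6 chords/bar.
C: 3/2.5 = 1.2 chords/bar.
D: 6/2 = 3 chords/bar.
E: 5/1 = 5 chords/bar.
Slowest is B at 0.6 chords/bar.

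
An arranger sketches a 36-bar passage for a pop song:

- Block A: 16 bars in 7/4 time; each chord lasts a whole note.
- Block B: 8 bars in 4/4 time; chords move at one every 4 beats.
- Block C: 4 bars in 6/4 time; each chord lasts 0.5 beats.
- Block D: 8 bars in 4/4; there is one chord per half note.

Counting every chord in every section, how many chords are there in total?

100 chords

A: 16 bars × 7 beats = 112 beats; 4 beats/chord → 28 chords.
B: 8 bars × 4 beats = 32 beats; 4 beats/chord → 8 chords.
C: 4 bars × 6 beats = 24 beats; 0.5 beats/chord → 48 chords.
D: 8 bars × 4 beats = 32 beats; 2 beats/chord → 16 chords.
Total: 28 + 8 + 48 + 16 = 100.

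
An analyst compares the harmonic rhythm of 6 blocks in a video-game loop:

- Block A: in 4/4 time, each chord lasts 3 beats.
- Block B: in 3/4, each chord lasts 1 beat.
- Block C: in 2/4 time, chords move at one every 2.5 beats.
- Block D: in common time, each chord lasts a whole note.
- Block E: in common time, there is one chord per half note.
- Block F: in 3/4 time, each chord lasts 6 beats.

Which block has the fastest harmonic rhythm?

Block B

A: each chord is 3 beats in 4/4, so 4/3 per bar.
B: each chord is 1 beat in 3/4, so 3 per bar.
C: each chord is 2.5 beats in 2/4, so 0.8 per bar.
D: each chord is 4 beats in 4/4, so 1 per bar.
E: each chord is 2 beats in 4/4, so 2 per bar.
F: each chord is 6 beats in 3/4, so 0.5 per bar.
Fastest is B at 3 chords/bar.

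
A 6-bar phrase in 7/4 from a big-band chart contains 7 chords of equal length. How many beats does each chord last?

6 beats

6 bars × 7 beats/bar = 42 beats total.
42 beats ÷ 7 chords = 6 beats per chord.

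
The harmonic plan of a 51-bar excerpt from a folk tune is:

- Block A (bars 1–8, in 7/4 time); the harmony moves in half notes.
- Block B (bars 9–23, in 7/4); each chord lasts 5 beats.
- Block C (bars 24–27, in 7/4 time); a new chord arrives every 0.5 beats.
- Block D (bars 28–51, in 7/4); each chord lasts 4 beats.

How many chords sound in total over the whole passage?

A: 8 bars × 7 beats = 56 beats; 2 beats/chord → 28 chords.
B: 15 bars × 7 beats = 105 beats; 5 beats/chord → 21 chords.
C: 4 bars × 7 beats = 28 beats; 0.5 beats/chord → 56 chords.
D: 24 bars × 7 beats = 168 beats; 4 beats/chord → 42 chords.
Total: 28 + 21 + 56 + 42 = 147.

147 chords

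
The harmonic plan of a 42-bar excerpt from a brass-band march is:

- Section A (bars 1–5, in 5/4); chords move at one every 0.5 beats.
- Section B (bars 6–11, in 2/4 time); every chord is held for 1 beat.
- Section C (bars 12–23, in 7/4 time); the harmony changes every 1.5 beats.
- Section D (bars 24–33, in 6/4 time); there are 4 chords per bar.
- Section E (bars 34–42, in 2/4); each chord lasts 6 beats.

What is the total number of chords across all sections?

161 chords

A has 25 beats and chords last 0.5 each, so 50 chords.
B has 12 beats and chords last 1 each, so 12 chords.
C has 84 beats and chords last 1.5 each, so 56 chords.
D has 60 beats and chords last 1.5 each, so 40 chords.
E has 18 beats and chords last 6 each, so 3 chords.
Total: 50 + 12 + 56 + 40 + 3 = 161.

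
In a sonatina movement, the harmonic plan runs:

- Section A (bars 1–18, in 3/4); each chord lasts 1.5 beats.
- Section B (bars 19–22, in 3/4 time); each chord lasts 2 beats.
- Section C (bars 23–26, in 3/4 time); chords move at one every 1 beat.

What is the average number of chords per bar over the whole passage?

27/13 chords per bar

A: 18 × 3 = 54 beats ÷ 1.5 = 36 chords.
B: 4 × 3 = 12 beats ÷ 2 = 6 chords.
C: 4 × 3 = 12 beats ÷ 1 = 12 chords.
Overall: 54 chords over 26 bars → 54/26 = 27/13 chords per bar.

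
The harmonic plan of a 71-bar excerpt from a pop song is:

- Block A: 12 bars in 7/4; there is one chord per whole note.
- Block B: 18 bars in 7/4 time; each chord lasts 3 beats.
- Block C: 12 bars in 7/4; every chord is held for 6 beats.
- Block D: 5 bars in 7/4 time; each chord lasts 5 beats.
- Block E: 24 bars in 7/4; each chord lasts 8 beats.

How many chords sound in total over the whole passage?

105 chords

A has 84 beats and chords last 4 each, so 21 chords.
B has 126 beats and chords last 3 each, so 42 chords.
C has 84 beats and chords last 6 each, so 14 chords.
D has 35 beats and chords last 5 each, so 7 chords.
E has 168 beats and chords last 8 each, so 21 chords.
Total: 21 + 42 + 14 + 7 + 21 = 105.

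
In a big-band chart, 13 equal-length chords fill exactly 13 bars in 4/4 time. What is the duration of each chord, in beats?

4 beats

13 bars × 4 beats/bar = 52 beats total.
52 beats ÷ 13 chords = 4 beats per chord.
(That is a whole note.)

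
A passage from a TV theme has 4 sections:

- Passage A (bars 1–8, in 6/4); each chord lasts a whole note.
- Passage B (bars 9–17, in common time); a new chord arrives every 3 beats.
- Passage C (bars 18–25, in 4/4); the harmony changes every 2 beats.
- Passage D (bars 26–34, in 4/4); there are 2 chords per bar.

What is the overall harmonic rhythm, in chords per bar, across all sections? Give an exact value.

29/17 chords per bar

A: 8 bars of 6 beats is 48 beats; at 4 beats each that's 12 chords.
B: 9 bars of 4 beats is 36 beats; at 3 beats each that's 12 chords.
C: 8 bars of 4 beats is 32 beats; at 2 beats each that's 16 chords.
D: 9 bars of 4 beats is 36 beats; at 2 beats each that's 18 chords.
Overall: 58 chords over 34 bars → 58/34 = 29/17 chords per bar.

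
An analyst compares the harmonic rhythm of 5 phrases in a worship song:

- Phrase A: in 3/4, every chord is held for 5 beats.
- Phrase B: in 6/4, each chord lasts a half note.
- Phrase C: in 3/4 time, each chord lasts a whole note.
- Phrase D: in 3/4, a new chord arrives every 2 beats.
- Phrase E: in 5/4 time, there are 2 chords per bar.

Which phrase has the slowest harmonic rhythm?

A: each chord is 5 beats in 3/4, so 0.6 per bar.
B: each chord is 2 beats in 6/4, so 3 per bar.
C: each chord is 4 beats in 3/4, so 0.75 per bar.
D: each chord is 2 beats in 3/4, so 1.5 per bar.
E: each chord is 2.5 beats in 5/4, so 2 per bar.
Slowest is A at 0.6 chords/bar.

Phrase A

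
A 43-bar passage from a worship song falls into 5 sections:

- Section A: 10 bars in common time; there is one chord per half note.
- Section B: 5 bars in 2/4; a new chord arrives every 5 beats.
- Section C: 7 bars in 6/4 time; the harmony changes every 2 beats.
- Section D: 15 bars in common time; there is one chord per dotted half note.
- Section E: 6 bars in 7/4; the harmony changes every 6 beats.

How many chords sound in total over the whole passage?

70 chords

A: 10·4 = 40 beats, 40/2 = 20 chords.
B: 5·2 = 10 beats, 10/5 = 2 chords.
C: 7·6 = 42 beats, 42/2 = 21 chords.
D: 15·4 = 60 beats, 60/3 = 20 chords.
E: 6·7 = 42 beats, 42/6 = 7 chords.
Total: 20 + 2 + 21 + 20 + 7 = 70.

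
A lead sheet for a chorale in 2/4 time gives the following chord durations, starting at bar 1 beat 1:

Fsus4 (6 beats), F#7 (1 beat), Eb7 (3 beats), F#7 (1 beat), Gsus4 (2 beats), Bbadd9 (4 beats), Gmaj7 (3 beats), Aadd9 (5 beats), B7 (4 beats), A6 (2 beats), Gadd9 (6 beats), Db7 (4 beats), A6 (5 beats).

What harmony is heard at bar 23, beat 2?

Beat 2 of bar 23 is beat (23−1)×2 + 2 = 46 overall.
Running totals: Fsus4 ends at 6, F#7 ends at 7, Eb7 ends at 10, F#7 ends at 11, Gsus4 ends at 13, Bbadd9 ends at 17, Gmaj7 ends at 20, Aadd9 ends at 25, B7 ends at 29, A6 ends at 31, Gadd9 ends at 37, Db7 ends at 41, A6 ends at 46.
Beat 46 falls within A6.

A6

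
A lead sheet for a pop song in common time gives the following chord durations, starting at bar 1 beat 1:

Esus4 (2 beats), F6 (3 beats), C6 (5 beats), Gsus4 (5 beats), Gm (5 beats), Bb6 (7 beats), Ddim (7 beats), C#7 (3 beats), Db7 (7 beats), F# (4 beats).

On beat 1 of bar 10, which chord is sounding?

Beat 1 of bar 10 is beat (10−1)×4 + 1 = 37 overall.
Running totals: Esus4 ends at 2, F6 ends at 5, C6 ends at 10, Gsus4 ends at 15, Gm ends at 20, Bb6 ends at 27, Ddim ends at 34, C#7 ends at 37.
Beat 37 falls within C#7.

C#7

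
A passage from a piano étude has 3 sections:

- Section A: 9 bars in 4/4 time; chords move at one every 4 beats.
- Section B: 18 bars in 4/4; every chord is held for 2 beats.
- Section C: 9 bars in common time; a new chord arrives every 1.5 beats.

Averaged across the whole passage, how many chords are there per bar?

A: 9 bars of 4 beats is 36 beats; at 4 beats each that's 9 chords.
B: 18 bars of 4 beats is 72 beats; at 2 beats each that's 36 chords.
C: 9 bars of 4 beats is 36 beats; at 1.5 beats each that's 24 chords.
Overall: 69 chords over 36 bars → 69/36 = 23/12 chords per bar.

23/12 chords per bar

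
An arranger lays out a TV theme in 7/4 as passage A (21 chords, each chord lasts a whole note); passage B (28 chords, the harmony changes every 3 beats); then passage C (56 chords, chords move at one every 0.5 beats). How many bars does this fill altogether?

A: 21 × 4 = 84 beats = 12 bars.
B: 28 × 3 = 84 beats = 12 bars.
C: 56 × 0.5 = 28 beats = 4 bars.
Total: 12 + 12 + 4 = 28 bars.

28 bars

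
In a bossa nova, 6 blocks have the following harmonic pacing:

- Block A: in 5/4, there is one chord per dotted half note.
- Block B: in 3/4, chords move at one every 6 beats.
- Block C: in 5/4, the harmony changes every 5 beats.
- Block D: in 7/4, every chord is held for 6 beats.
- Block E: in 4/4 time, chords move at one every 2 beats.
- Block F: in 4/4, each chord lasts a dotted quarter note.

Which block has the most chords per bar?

Block F

A: 5 beats/bar ÷ 3 beats/chord = 5/3 chords/bar.
B: 3 beats/bar ÷ 6 beats/chord = 0.5 chords/bar.
C: 5 beats/bar ÷ 5 beats/chord = 1 chord/bar.
D: 7 beats/bar ÷ 6 beats/chord = 7/6 chords/bar.
E: 4 beats/bar ÷ 2 beats/chord = 2 chords/bar.
F: 4 beats/bar ÷ 1.5 beats/chord = 8/3 chords/bar.
Fastest is F at 8/3 chords/bar.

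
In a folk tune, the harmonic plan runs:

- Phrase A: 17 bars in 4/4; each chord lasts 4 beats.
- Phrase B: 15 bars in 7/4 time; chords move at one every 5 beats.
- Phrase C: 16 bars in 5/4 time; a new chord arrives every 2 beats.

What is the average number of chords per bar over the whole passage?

A: 17 bars of 4 beats is 68 beats; at 4 beats each that's 17 chords.
B: 15 bars of 7 beats is 105 beats; at 5 beats each that's 21 chords.
C: 16 bars of 5 beats is 80 beats; at 2 beats each that's 40 chords.
Overall: 78 chords over 48 bars → 78/48 = 1.625 chords per bar.

1.625 chords per bar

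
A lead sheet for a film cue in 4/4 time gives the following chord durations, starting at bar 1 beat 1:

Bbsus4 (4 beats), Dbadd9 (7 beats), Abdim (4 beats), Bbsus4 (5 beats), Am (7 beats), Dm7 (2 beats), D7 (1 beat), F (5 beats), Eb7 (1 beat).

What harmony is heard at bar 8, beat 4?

Beat 4 of bar 8 is beat (8−1)×4 + 4 = 32 overall.
Running totals: Bbsus4 ends at 4, Dbadd9 ends at 11, Abdim ends at 15, Bbsus4 ends at 20, Am ends at 27, Dm7 ends at 29, D7 ends at 30, F ends at 35.
Beat 32 falls within F.

F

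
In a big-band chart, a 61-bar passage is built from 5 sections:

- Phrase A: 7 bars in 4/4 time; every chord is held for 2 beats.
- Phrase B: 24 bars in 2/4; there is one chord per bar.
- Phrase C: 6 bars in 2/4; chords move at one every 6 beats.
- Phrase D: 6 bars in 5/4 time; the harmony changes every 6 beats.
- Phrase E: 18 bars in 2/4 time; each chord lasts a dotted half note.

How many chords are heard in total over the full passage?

57 chords

A: 7·4 = 28 beats, 28/2 = 14 chords.
B: 24·2 = 48 beats, 48/2 = 24 chords.
C: 6·2 = 12 beats, 12/6 = 2 chords.
D: 6·5 = 30 beats, 30/6 = 5 chords.
E: 18·2 = 36 beats, 36/3 = 12 chords.
Total: 14 + 24 + 2 + 5 + 12 = 57.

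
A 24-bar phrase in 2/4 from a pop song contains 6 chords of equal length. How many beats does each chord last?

8 beats

24 bars × 2 beats/bar = 48 beats total.
48 beats ÷ 6 chords = 8 beats per chord.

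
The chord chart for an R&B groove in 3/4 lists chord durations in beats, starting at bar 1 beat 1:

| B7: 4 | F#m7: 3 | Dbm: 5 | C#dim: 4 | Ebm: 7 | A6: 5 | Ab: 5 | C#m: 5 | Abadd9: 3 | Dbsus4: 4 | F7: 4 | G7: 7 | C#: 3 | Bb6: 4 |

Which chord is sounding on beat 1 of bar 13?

Beat 1 of bar 13 is beat (13−1)×3 + 1 = 37 overall.
Running totals: B7 ends at 4, F#m7 ends at 7, Dbm ends at 12, C#dim ends at 16, Ebm ends at 23, A6 ends at 28, Ab ends at 33, C#m ends at 38.
Beat 37 falls within C#m.

C#m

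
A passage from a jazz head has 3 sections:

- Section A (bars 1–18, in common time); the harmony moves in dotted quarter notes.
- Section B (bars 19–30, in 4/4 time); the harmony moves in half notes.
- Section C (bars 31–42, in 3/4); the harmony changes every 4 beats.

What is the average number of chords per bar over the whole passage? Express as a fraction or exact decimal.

A: 18 bars of 4 beats is 72 beats; at 1.5 beats each that's 48 chords.
B: 12 bars of 4 beats is 48 beats; at 2 beats each that's 24 chords.
C: 12 bars of 3 beats is 36 beats; at 4 beats each that's 9 chords.
Overall: 81 chords over 42 bars → 81/42 = 27/14 chords per bar.

27/14 chords per bar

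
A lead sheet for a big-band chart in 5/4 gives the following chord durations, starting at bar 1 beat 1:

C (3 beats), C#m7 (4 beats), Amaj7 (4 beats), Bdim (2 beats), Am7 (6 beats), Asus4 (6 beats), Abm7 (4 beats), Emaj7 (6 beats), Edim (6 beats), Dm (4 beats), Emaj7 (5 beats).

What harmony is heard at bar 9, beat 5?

Beat 5 of bar 9 is beat (9−1)×5 + 5 = 45 overall.
Running totals: C ends at 3, C#m7 ends at 7, Amaj7 ends at 11, Bdim ends at 13, Am7 ends at 19, Asus4 ends at 25, Abm7 ends at 29, Emaj7 ends at 35, Edim ends at 41, Dm ends at 45.
Beat 45 falls within Dm.

Dm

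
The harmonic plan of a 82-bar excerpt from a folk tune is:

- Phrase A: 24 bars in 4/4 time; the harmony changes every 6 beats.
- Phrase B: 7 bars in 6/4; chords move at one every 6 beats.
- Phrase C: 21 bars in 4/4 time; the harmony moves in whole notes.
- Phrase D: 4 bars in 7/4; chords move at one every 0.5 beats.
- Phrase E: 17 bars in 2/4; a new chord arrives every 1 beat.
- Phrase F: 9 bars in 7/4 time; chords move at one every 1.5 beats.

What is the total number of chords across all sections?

176 chords

A has 96 beats and chords last 6 each, so 16 chords.
B has 42 beats and chords last 6 each, so 7 chords.
C has 84 beats and chords last 4 each, so 21 chords.
D has 28 beats and chords last 0.5 each, so 56 chords.
E has 34 beats and chords last 1 each, so 34 chords.
F has 63 beats and chords last 1.5 each, so 42 chords.
Total: 16 + 7 + 21 + 56 + 34 + 42 = 176.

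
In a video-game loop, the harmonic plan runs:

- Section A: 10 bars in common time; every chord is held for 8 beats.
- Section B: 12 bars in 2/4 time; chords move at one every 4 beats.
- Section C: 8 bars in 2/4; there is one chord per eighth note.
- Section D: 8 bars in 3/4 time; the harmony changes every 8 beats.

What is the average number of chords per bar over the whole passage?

A: 10 × 4 = 40 beats ÷ 8 = 5 chords.
B: 12 × 2 = 24 beats ÷ 4 = 6 chords.
C: 8 × 2 = 16 beats ÷ 0.5 = 32 chords.
D: 8 × 3 = 24 beats ÷ 8 = 3 chords.
Overall: 46 chords over 38 bars → 46/38 = 23/19 chords per bar.

23/19 chords per bar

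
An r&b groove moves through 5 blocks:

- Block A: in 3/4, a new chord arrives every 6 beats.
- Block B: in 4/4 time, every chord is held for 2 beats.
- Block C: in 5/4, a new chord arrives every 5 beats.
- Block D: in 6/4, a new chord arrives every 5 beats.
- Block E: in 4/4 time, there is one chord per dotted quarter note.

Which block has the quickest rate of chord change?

Block E

A: 3 beats/bar ÷ 6 beats/chord = 0.5 chords/bar.
B: 4 beats/bar ÷ 2 beats/chord = 2 chords/bar.
C: 5 beats/bar ÷ 5 beats/chord = 1 chord/bar.
D: 6 beats/bar ÷ 5 beats/chord = 1.2 chords/bar.
E: 4 beats/bar ÷ 1.5 beats/chord = 8/3 chords/bar.
Fastest is E at 8/3 chords/bar.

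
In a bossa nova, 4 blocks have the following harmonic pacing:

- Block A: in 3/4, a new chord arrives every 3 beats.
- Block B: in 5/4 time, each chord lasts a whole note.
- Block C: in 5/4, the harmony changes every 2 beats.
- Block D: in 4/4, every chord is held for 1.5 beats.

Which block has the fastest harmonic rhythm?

A: 3/3 = 1 chord/bar.
B: 5/4 = 1.25 chords/bar.
C: 5/2 = 2.5 chords/bar.
D: 4/1.5 = 8/3 chords/bar.
Fastest is D at 8/3 chords/bar.

Block D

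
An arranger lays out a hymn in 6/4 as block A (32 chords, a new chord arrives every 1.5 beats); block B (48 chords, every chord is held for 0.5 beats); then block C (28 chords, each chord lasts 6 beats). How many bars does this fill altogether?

A: 32 × 1.5 = 48 beats = 8 bars.
B: 48 × 0.5 = 24 beats = 4 bars.
C: 28 × 6 = 168 beats = 28 bars.
Total: 8 + 4 + 28 = 40 bars.

40 bars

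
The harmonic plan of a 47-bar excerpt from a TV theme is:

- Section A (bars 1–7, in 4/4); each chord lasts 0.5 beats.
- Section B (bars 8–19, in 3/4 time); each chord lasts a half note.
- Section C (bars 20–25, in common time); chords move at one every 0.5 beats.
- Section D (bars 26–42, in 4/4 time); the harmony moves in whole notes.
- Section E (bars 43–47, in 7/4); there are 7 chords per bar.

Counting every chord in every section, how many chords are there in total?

174 chords

A has 28 beats and chords last 0.5 each, so 56 chords.
B has 36 beats and chords last 2 each, so 18 chords.
C has 24 beats and chords last 0.5 each, so 48 chords.
D has 68 beats and chords last 4 each, so 17 chords.
E has 35 beats and chords last 1 each, so 35 chords.
Total: 56 + 18 + 48 + 17 + 35 = 174.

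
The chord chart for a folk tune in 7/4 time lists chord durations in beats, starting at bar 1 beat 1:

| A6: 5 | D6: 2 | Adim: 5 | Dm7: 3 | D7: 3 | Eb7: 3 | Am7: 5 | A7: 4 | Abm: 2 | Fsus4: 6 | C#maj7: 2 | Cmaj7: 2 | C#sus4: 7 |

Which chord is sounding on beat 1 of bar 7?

Beat 1 of bar 7 is beat (7−1)×7 + 1 = 43 overall.
Running totals: A6 ends at 5, D6 ends at 7, Adim ends at 12, Dm7 ends at 15, D7 ends at 18, Eb7 ends at 21, Am7 ends at 26, A7 ends at 30, Abm ends at 32, Fsus4 ends at 38, C#maj7 ends at 40, Cmaj7 ends at 42, C#sus4 ends at 49.
Beat 43 falls within C#sus4.

C#sus4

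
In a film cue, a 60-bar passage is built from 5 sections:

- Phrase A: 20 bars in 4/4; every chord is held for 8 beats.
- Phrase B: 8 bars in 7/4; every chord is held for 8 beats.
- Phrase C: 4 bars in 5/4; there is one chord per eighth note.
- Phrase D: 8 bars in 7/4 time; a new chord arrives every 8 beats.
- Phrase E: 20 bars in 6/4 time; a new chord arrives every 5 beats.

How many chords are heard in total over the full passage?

88 chords

A has 80 beats and chords last 8 each, so 10 chords.
B has 56 beats and chords last 8 each, so 7 chords.
C has 20 beats and chords last 0.5 each, so 40 chords.
D has 56 beats and chords last 8 each, so 7 chords.
E has 120 beats and chords last 5 each, so 24 chords.
Total: 10 + 7 + 40 + 7 + 24 = 88.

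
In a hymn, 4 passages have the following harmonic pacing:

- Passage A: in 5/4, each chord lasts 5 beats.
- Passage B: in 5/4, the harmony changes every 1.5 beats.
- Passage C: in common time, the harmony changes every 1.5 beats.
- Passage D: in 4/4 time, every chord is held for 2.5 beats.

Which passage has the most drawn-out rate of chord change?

A: 5 beats/bar ÷ 5 beats/chord = 1 chord/bar.
B: 5 beats/bar ÷ 1.5 beats/chord = 10/3 chords/bar.
C: 4 beats/bar ÷ 1.5 beats/chord = 8/3 chords/bar.
D: 4 beats/bar ÷ 2.5 beats/chord = 1.6 chords/bar.
Slowest is A at 1 chords/bar.

Passage A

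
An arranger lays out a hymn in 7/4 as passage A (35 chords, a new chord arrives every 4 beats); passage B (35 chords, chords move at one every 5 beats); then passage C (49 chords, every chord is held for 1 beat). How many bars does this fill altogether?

A: 35 × 4 = 140 beats = 20 bars.
B: 35 × 5 = 175 beats = 25 bars.
C: 49 × 1 = 49 beats = 7 bars.
Total: 20 + 25 + 7 = 52 bars.

52 bars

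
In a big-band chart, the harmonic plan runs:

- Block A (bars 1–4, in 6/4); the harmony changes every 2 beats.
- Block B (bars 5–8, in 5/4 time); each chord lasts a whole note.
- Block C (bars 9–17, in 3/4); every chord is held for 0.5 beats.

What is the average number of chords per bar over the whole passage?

A: 4 bars of 6 beats is 24 beats; at 2 beats each that's 12 chords.
B: 4 bars of 5 beats is 20 beats; at 4 beats each that's 5 chords.
C: 9 bars of 3 beats is 27 beats; at 0.5 beats each that's 54 chords.
Overall: 71 chords over 17 bars → 71/17 = 71/17 chords per bar.

71/17 chords per bar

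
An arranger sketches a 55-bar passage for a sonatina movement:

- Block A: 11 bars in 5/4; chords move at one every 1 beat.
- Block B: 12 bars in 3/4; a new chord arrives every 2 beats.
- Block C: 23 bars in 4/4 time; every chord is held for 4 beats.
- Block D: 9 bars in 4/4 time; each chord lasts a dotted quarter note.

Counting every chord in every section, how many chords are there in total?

120 chords

A has 55 beats and chords last 1 each, so 55 chords.
B has 36 beats and chords last 2 each, so 18 chords.
C has 92 beats and chords last 4 each, so 23 chords.
D has 36 beats and chords last 1.5 each, so 24 chords.
Total: 55 + 18 + 23 + 24 = 120.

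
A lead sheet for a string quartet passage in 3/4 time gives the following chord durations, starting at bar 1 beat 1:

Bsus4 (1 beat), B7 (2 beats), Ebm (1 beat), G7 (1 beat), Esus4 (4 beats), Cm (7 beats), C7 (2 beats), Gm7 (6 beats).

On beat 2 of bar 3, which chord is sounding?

Esus4

Beat 2 of bar 3 is beat (3−1)×3 + 2 = 8 overall.
Running totals: Bsus4 ends at 1, B7 ends at 3, Ebm ends at 4, G7 ends at 5, Esus4 ends at 9.
Beat 8 falls within Esus4.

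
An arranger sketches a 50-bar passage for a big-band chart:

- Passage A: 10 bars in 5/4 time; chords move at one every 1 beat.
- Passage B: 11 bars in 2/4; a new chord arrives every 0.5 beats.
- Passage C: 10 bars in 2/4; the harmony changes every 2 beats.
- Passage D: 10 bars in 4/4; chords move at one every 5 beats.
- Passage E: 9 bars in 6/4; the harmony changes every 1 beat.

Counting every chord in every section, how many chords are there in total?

166 chords

A: 10·5 = 50 beats, 50/1 = 50 chords.
B: 11·2 = 22 beats, 22/0.5 = 44 chords.
C: 10·2 = 20 beats, 20/2 = 10 chords.
D: 10·4 = 40 beats, 40/5 = 8 chords.
E: 9·6 = 54 beats, 54/1 = 54 chords.
Total: 50 + 44 + 10 + 8 + 54 = 166.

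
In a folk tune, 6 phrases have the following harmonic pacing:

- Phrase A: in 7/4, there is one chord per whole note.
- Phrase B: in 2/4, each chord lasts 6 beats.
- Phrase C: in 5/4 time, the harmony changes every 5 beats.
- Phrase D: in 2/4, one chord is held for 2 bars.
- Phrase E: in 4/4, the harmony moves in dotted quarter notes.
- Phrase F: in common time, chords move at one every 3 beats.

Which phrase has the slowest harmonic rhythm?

A: each chord is 4 beats in 7/4, so 1.75 per bar.
B: each chord is 6 beats in 2/4, so 1/3 per bar.
C: each chord is 5 beats in 5/4, so 1 per bar.
D: each chord is 4 beats in 2/4, so 0.5 per bar.
E: each chord is 1.5 beats in 4/4, so 8/3 per bar.
F: each chord is 3 beats in 4/4, so 4/3 per bar.
Slowest is B at 1/3 chords/bar.

Phrase B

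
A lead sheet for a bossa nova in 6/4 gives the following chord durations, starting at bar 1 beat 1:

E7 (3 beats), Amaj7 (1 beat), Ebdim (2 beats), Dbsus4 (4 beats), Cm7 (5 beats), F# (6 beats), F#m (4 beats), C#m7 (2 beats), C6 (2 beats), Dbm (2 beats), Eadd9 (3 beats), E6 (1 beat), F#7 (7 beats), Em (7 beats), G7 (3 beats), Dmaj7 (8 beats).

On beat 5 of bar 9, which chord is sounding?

Dmaj7

Beat 5 of bar 9 is beat (9−1)×6 + 5 = 53 overall.
Running totals: E7 ends at 3, Amaj7 ends at 4, Ebdim ends at 6, Dbsus4 ends at 10, Cm7 ends at 15, F# ends at 21, F#m ends at 25, C#m7 ends at 27, C6 ends at 29, Dbm ends at 31, Eadd9 ends at 34, E6 ends at 35, F#7 ends at 42, Em ends at 49, G7 ends at 52, Dmaj7 ends at 60.
Beat 53 falls within Dmaj7.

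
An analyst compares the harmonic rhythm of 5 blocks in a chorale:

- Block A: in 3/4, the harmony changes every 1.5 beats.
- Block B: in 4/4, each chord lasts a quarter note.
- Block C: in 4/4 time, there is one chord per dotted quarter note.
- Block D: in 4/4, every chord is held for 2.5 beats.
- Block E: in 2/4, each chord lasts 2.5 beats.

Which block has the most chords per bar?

Block B

A: 3/1.5 = 2 chords/bar.
B: 4/1 = 4 chords/bar.
C: 4/1.5 = 8/3 chords/bar.
D: 4/2.5 = 1.6 chords/bar.
E: 2/2.5 = 0.8 chords/bar.
Fastest is B at 4 chords/bar.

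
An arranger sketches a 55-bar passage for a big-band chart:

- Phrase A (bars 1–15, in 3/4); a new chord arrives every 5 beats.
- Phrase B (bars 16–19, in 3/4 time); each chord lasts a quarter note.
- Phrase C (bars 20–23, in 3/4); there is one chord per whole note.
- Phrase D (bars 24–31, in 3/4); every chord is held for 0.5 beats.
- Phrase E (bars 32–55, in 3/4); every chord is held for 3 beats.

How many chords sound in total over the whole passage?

A: 15 bars × 3 beats = 45 beats; 5 beats/chord → 9 chords.
B: 4 bars × 3 beats = 12 beats; 1 beat/chord → 12 chords.
C: 4 bars × 3 beats = 12 beats; 4 beats/chord → 3 chords.
D: 8 bars × 3 beats = 24 beats; 0.5 beats/chord → 48 chords.
E: 24 bars × 3 beats = 72 beats; 3 beats/chord → 24 chords.
Total: 9 + 12 + 3 + 48 + 24 = 96.

96 chords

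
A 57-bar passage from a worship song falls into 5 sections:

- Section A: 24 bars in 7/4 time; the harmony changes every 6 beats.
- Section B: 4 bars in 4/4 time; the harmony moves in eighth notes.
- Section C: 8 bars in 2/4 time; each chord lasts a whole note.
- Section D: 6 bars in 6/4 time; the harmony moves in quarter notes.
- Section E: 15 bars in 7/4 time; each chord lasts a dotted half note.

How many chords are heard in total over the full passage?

135 chords

A has 168 beats and chords last 6 each, so 28 chords.
B has 16 beats and chords last 0.5 each, so 32 chords.
C has 16 beats and chords last 4 each, so 4 chords.
D has 36 beats and chords last 1 each, so 36 chords.
E has 105 beats and chords last 3 each, so 35 chords.
Total: 28 + 32 + 4 + 36 + 35 = 135.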